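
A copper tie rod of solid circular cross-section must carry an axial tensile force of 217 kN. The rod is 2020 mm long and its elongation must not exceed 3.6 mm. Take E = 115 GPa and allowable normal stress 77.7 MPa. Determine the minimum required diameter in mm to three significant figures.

59.6 mm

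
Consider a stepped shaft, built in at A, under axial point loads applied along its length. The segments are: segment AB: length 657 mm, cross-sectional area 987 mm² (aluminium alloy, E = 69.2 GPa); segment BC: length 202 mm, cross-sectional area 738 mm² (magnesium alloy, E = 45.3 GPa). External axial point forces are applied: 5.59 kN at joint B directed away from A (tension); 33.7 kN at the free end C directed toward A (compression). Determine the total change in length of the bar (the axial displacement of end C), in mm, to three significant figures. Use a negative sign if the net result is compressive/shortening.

Internal axial forces (sectioning from the free end, tension +): N_BC = -33.7 kN, N_AB = -28.11 kN.
δ_AB = -28110·657/(987·69200) = -0.2704 mm
δ_BC = -33700·202/(738·45300) = -0.2036 mm
δ = Σδ_i = -0.474 mm.

-0.474 mm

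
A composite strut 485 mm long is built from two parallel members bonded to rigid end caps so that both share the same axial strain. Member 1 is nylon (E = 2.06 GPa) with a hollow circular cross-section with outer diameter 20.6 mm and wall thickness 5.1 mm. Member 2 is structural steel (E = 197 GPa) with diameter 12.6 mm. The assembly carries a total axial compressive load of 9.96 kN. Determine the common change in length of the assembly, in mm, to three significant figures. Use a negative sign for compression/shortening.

A_1 = 248.3 mm².
A_2 = 124.7 mm².
Equal strain + equilibrium ⇒ each member carries load in proportion to AE: A₁E₁ = 511600 N, A₂E₂ = 24560000 N, ΣAE = 25080000 N.
δ = PL/ΣAE = -9960·485/25080000 = -0.1926 mm.

-0.193 mm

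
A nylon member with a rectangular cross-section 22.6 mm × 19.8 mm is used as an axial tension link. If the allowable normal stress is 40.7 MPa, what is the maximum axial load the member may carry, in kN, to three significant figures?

18.2 kN

A = 447.5 mm².
P_max = σ_allow · A = 40.7 · 447.5 = 18210 N = 18.21 kN.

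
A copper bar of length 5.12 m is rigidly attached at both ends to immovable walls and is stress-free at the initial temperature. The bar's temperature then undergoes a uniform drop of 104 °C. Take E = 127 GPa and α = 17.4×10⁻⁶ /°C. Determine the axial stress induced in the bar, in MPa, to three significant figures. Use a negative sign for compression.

230 MPa

Free thermal expansion αLΔT = 17.4e-6 · 5120 · -104 = -9.265 mm.
The walls impose strain ε = −(-9.265)/5120 = 1.8096e-03; σ = Eε = 127000 · 1.8096e-03 = 229.8 MPa.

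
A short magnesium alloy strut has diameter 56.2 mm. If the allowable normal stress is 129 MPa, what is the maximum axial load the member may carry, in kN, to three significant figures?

A = 2481 mm².
P_max = σ_allow · A = 129 · 2481 = 320000 N = 320 kN.

320 kN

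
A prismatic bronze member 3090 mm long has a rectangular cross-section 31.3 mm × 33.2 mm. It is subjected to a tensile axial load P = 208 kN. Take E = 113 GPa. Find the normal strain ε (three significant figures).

A = 1039 mm².
σ = N/A = 200.2 MPa; ε = σ/E = 200.2/113000 = 1.771e-03.

0.00177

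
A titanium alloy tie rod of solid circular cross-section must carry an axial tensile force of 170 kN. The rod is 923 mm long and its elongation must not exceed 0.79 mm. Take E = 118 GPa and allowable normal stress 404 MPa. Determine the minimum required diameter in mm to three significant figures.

46.3 mm

Required area A ≥ P/σ_allow = 170000/404 = 420.8 mm².
For a solid circular section, d ≥ √(4A/π) = 23.15 mm.
Elongation limit: A ≥ PL/(Eδ_allow) = 170000·923/(118000·0.79) = 1683 mm² ⇒ d ≥ 46.29 mm.
The elongation limit governs.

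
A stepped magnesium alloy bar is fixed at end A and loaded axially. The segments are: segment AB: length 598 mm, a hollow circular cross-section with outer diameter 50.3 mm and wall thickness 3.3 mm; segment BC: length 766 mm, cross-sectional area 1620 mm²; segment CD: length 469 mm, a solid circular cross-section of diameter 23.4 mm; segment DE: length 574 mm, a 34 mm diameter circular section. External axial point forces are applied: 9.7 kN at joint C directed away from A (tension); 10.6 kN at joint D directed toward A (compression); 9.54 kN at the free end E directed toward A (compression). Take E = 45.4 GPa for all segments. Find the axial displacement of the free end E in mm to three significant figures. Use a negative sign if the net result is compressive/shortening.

Internal axial forces (sectioning from the free end, tension +): N_DE = -9.54 kN, N_CD = -20.14 kN, N_BC = -10.44 kN, N_AB = -10.44 kN.
A_AB = 487.3 mm².
A_CD = 430.1 mm².
A_DE = 907.9 mm².
δ_AB = -10440·598/(487.3·45400) = -0.2822 mm
δ_BC = -10440·766/(1620·45400) = -0.1087 mm
δ_CD = -20140·469/(430.1·45400) = -0.4838 mm
δ_DE = -9540·574/(907.9·45400) = -0.1328 mm
δ = Σδ_i = -1.008 mm.

-1.01 mm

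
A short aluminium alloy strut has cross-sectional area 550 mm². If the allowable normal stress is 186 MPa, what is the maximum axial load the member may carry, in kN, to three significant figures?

102 kN

P_max = σ_allow · A = 186 · 550 = 102300 N = 102.3 kN.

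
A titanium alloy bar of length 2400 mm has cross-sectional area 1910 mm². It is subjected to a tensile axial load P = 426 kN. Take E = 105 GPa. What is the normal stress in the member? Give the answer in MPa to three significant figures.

σ = N/A = 426000/1910 = 223 MPa.

223 MPa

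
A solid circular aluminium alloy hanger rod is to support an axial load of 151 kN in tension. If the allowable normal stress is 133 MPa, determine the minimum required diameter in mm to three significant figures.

38.0 mm

Required area A ≥ P/σ_allow = 151000/133 = 1135 mm².
For a solid circular section, d ≥ √(4A/π) = 38.02 mm.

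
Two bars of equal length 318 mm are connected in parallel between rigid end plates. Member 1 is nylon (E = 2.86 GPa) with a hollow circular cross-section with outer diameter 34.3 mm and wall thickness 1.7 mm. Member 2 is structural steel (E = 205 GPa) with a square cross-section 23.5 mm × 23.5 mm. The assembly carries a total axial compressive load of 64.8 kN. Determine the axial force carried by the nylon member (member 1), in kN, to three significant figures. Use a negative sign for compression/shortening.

A_1 = 174.1 mm².
A_2 = 552.2 mm².
Equal strain + equilibrium ⇒ each member carries load in proportion to AE: A₁E₁ = 497900 N, A₂E₂ = 113200000 N, ΣAE = 113700000 N.
F₁ = P·A₁E₁/ΣAE = -64800·497900/113700000 = -283.8 N.

-0.284 kN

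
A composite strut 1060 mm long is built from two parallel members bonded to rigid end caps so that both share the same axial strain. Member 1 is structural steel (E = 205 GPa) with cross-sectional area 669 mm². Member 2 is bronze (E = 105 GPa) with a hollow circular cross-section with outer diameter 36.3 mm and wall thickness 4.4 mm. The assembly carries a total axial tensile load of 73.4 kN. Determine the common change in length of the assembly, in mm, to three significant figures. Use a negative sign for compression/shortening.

0.424 mm

A_2 = 441 mm².
Equal strain + equilibrium ⇒ each member carries load in proportion to AE: A₁E₁ = 137100000 N, A₂E₂ = 46300000 N, ΣAE = 183400000 N.
δ = PL/ΣAE = 73400·1060/183400000 = 0.4241 mm.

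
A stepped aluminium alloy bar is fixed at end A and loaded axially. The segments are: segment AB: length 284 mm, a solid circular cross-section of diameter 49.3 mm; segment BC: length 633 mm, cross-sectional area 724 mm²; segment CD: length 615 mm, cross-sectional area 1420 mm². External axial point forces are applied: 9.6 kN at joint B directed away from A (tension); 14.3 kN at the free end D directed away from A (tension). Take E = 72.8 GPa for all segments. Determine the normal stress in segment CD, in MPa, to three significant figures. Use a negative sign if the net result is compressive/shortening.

10.1 MPa

Internal axial forces (sectioning from the free end, tension +): N_CD = 14.3 kN, N_BC = 14.3 kN, N_AB = 23.9 kN.
σ_CD = N_CD/A_CD = 14300/1420 = 10.07 MPa.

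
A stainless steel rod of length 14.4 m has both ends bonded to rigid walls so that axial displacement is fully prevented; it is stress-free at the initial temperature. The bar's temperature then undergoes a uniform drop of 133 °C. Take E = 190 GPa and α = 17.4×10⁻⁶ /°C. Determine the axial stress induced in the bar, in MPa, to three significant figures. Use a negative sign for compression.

440 MPa

Free thermal expansion αLΔT = 17.4e-6 · 14400 · -133 = -33.32 mm.
The walls impose strain ε = −(-33.32)/14400 = 2.3142e-03; σ = Eε = 190000 · 2.3142e-03 = 439.7 MPa.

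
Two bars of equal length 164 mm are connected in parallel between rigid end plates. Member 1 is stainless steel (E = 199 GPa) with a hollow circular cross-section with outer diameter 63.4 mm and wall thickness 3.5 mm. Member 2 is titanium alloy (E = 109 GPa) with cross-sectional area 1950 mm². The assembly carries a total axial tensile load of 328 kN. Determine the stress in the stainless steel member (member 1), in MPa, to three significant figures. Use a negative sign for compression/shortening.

A_1 = 658.6 mm².
Equal strain + equilibrium ⇒ each member carries load in proportion to AE: A₁E₁ = 131100000 N, A₂E₂ = 212600000 N, ΣAE = 343600000 N.
σ₁ = P·E₁/ΣAE = 328000·199000/343600000 = 190 MPa.

190 MPa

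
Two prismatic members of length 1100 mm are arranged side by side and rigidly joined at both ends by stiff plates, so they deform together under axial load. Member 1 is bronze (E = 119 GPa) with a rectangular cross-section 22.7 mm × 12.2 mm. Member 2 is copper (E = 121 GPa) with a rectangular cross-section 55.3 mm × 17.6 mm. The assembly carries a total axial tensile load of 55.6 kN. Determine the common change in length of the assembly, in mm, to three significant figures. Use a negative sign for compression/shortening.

A_1 = 276.9 mm².
A_2 = 973.3 mm².
Equal strain + equilibrium ⇒ each member carries load in proportion to AE: A₁E₁ = 32960000 N, A₂E₂ = 117800000 N, ΣAE = 150700000 N.
δ = PL/ΣAE = 55600·1100/150700000 = 0.4058 mm.

0.406 mm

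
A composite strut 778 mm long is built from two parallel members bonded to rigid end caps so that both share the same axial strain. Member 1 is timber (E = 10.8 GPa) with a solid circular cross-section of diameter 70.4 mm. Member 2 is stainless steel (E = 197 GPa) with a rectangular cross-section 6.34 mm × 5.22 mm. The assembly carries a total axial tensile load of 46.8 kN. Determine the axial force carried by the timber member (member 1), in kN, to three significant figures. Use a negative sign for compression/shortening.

A_1 = 3893 mm².
A_2 = 33.09 mm².
Equal strain + equilibrium ⇒ each member carries load in proportion to AE: A₁E₁ = 42040000 N, A₂E₂ = 6520000 N, ΣAE = 48560000 N.
F₁ = P·A₁E₁/ΣAE = 46800·42040000/48560000 = 40520 N.

40.5 kN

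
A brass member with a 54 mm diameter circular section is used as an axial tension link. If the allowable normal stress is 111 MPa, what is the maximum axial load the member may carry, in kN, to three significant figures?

254 kN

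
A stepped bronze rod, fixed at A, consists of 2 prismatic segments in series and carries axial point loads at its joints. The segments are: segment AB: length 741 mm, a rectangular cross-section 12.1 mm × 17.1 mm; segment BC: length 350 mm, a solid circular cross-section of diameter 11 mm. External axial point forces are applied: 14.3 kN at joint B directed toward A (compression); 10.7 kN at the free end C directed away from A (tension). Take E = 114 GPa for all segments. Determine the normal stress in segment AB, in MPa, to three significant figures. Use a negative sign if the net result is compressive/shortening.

Internal axial forces (sectioning from the free end, tension +): N_BC = 10.7 kN, N_AB = -3.6 kN.
A_AB = 206.9 mm².
σ_AB = N_AB/A_AB = -3600/206.9 = -17.4 MPa.

-17.4 MPa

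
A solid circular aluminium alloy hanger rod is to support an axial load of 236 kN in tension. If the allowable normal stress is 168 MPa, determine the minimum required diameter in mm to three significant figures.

42.3 mm

Required area A ≥ P/σ_allow = 236000/168 = 1405 mm².
For a solid circular section, d ≥ √(4A/π) = 42.29 mm.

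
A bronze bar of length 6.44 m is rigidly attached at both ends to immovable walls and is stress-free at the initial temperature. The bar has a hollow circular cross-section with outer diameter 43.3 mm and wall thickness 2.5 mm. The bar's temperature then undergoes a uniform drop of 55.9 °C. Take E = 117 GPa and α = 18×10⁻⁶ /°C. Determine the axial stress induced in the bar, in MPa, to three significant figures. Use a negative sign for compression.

118 MPa

Free thermal expansion αLΔT = 18e-6 · 6440 · -55.9 = -6.48 mm.
The walls impose strain ε = −(-6.48)/6440 = 1.0062e-03; σ = Eε = 117000 · 1.0062e-03 = 117.7 MPa.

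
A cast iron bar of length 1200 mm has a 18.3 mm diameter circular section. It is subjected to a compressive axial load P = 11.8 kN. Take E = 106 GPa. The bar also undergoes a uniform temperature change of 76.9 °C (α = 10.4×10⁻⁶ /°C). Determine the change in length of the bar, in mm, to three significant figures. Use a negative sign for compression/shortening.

A = 263 mm².
δ_mech = NL/(AE) = -11800·1200/(263·106000) = -0.5079 mm.
δ_thermal = αLΔT = 10.4e-6·1200·76.9 = 0.9597 mm.
δ = δ_mech + δ_thermal = 0.4518 mm.

0.452 mm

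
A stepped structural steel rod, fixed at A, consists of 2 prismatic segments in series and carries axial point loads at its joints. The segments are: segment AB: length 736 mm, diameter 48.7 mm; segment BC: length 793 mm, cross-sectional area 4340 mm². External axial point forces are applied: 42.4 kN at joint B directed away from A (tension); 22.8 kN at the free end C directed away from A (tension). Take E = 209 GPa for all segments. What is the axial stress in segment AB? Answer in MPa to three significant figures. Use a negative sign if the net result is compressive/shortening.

Internal axial forces (sectioning from the free end, tension +): N_BC = 22.8 kN, N_AB = 65.2 kN.
A_AB = 1863 mm².
σ_AB = N_AB/A_AB = 65200/1863 = 35 MPa.

35.0 MPa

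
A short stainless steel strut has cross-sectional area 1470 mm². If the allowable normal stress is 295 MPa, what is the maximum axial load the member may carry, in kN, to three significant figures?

P_max = σ_allow · A = 295 · 1470 = 433600 N = 433.6 kN.

434 kN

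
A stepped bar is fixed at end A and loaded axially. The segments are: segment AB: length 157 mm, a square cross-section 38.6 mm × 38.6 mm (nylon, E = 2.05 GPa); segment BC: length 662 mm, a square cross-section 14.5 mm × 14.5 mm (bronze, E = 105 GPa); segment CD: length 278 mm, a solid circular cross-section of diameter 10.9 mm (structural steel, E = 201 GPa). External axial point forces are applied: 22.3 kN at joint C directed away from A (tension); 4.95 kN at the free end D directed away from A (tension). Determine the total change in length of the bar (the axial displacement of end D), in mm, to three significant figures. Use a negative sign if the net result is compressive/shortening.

Internal axial forces (sectioning from the free end, tension +): N_CD = 4.95 kN, N_BC = 27.25 kN, N_AB = 27.25 kN.
A_AB = 1490 mm².
A_BC = 210.2 mm².
A_CD = 93.31 mm².
δ_AB = 27250·157/(1490·2050) = 1.401 mm
δ_BC = 27250·662/(210.2·105000) = 0.8171 mm
δ_CD = 4950·278/(93.31·201000) = 0.07337 mm
δ = Σδ_i = 2.291 mm.

2.29 mm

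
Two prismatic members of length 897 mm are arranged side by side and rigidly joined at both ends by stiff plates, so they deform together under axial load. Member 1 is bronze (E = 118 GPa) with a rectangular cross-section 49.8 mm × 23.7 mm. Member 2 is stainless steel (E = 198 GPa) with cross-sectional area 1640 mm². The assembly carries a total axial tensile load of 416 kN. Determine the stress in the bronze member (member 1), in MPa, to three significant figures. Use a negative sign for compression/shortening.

A_1 = 1180 mm².
Equal strain + equilibrium ⇒ each member carries load in proportion to AE: A₁E₁ = 139300000 N, A₂E₂ = 324700000 N, ΣAE = 464000000 N.
σ₁ = P·E₁/ΣAE = 416000·118000/464000000 = 105.8 MPa.

106 MPa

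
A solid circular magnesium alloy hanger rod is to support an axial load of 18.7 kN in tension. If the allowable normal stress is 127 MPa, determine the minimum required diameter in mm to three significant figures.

13.7 mm

Required area A ≥ P/σ_allow = 18700/127 = 147.2 mm².
For a solid circular section, d ≥ √(4A/π) = 13.69 mm.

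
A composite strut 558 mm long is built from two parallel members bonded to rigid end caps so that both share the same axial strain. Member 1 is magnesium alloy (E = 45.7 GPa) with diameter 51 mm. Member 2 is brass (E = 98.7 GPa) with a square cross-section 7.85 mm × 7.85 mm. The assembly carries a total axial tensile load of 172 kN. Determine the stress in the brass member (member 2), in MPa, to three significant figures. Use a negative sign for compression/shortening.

171 MPa

A_1 = 2043 mm².
A_2 = 61.62 mm².
Equal strain + equilibrium ⇒ each member carries load in proportion to AE: A₁E₁ = 93360000 N, A₂E₂ = 6082000 N, ΣAE = 99440000 N.
σ₂ = P·E₂/ΣAE = 172000·98700/99440000 = 170.7 MPa.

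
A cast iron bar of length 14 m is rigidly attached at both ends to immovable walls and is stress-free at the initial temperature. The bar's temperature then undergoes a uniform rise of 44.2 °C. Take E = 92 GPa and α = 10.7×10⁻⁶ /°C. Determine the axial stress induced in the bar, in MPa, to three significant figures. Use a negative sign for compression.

-43.5 MPa

Free thermal expansion αLΔT = 10.7e-6 · 14000 · 44.2 = 6.621 mm.
The walls impose strain ε = −(6.621)/14000 = -4.7294e-04; σ = Eε = 92000 · -4.7294e-04 = -43.51 MPa.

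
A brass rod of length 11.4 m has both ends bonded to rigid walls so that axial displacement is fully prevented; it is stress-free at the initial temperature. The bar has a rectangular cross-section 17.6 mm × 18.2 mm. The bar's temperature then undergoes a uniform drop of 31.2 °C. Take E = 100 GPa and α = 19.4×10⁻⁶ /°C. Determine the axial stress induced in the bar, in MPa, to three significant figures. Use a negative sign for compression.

60.5 MPa

Free thermal expansion αLΔT = 19.4e-6 · 11400 · -31.2 = -6.9 mm.
The walls impose strain ε = −(-6.9)/11400 = 6.0528e-04; σ = Eε = 100000 · 6.0528e-04 = 60.53 MPa.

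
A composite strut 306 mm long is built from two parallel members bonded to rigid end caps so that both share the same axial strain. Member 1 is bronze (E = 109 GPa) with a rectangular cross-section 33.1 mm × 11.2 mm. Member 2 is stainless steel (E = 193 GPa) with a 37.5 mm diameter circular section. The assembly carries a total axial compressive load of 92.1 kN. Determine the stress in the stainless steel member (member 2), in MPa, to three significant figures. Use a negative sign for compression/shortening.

-70.1 MPa

A_1 = 370.7 mm².
A_2 = 1104 mm².
Equal strain + equilibrium ⇒ each member carries load in proportion to AE: A₁E₁ = 40410000 N, A₂E₂ = 213200000 N, ΣAE = 253600000 N.
σ₂ = P·E₂/ΣAE = -92100·193000/253600000 = -70.1 MPa.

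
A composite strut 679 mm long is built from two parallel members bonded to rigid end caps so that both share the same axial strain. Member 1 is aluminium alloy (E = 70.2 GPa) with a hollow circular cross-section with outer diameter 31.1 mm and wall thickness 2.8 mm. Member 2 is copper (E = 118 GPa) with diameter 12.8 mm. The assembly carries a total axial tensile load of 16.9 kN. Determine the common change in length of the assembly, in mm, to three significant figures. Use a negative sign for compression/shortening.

0.351 mm

A_1 = 248.9 mm².
A_2 = 128.7 mm².
Equal strain + equilibrium ⇒ each member carries load in proportion to AE: A₁E₁ = 17480000 N, A₂E₂ = 15180000 N, ΣAE = 32660000 N.
δ = PL/ΣAE = 16900·679/32660000 = 0.3514 mm.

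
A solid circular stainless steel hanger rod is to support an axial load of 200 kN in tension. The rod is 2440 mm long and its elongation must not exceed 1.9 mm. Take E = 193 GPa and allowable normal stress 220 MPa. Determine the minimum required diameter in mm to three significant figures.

41.2 mm

Required area A ≥ P/σ_allow = 200000/220 = 909.1 mm².
For a solid circular section, d ≥ √(4A/π) = 34.02 mm.
Elongation limit: A ≥ PL/(Eδ_allow) = 200000·2440/(193000·1.9) = 1331 mm² ⇒ d ≥ 41.16 mm.
The elongation limit governs.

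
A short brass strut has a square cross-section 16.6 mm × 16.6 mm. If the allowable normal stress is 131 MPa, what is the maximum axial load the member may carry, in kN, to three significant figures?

A = 275.6 mm².
P_max = σ_allow · A = 131 · 275.6 = 36100 N = 36.1 kN.

36.1 kN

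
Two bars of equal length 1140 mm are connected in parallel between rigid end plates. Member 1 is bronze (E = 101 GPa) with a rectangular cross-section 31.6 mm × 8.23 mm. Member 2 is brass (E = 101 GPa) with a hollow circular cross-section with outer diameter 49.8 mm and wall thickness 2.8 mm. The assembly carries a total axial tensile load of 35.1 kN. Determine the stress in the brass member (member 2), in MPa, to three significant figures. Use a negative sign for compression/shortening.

A_1 = 260.1 mm².
A_2 = 413.4 mm².
Equal strain + equilibrium ⇒ each member carries load in proportion to AE: A₁E₁ = 26270000 N, A₂E₂ = 41760000 N, ΣAE = 68020000 N.
σ₂ = P·E₂/ΣAE = 35100·101000/68020000 = 52.12 MPa.

52.1 MPa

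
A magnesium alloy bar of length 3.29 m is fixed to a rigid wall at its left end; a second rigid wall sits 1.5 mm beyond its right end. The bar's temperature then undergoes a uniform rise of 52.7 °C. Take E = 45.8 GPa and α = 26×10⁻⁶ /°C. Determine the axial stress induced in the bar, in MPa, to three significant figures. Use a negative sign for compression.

-41.9 MPa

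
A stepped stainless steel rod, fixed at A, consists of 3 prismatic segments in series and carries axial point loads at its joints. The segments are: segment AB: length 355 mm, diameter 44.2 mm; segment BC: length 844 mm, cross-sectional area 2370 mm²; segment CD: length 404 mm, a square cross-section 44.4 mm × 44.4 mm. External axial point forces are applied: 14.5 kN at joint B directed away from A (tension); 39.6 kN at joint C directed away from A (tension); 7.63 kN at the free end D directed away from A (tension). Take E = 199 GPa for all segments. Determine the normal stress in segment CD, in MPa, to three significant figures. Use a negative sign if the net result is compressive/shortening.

3.87 MPa

Internal axial forces (sectioning from the free end, tension +): N_CD = 7.63 kN, N_BC = 47.23 kN, N_AB = 61.73 kN.
A_CD = 1971 mm².
σ_CD = N_CD/A_CD = 7630/1971 = 3.87 MPa.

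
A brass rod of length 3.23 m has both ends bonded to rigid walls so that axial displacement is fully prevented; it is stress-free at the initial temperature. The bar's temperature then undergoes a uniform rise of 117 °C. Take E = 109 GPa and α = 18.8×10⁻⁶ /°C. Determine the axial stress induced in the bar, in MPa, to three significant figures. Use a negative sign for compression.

Free thermal expansion αLΔT = 18.8e-6 · 3230 · 117 = 7.105 mm.
The walls impose strain ε = −(7.105)/3230 = -2.1996e-03; σ = Eε = 109000 · -2.1996e-03 = -239.8 MPa.

-240 MPa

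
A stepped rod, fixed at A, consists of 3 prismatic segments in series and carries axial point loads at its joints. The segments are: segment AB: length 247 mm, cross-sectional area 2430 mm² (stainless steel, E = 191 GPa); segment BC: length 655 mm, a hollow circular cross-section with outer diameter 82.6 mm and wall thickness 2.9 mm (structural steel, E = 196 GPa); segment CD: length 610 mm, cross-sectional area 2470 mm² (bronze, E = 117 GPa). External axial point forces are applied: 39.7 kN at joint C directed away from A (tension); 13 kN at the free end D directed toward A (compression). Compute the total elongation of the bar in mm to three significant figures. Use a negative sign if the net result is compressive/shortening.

0.110 mm

Internal axial forces (sectioning from the free end, tension +): N_CD = -13 kN, N_BC = 26.7 kN, N_AB = 26.7 kN.
A_BC = 726.1 mm².
δ_AB = 26700·247/(2430·191000) = 0.01421 mm
δ_BC = 26700·655/(726.1·196000) = 0.1229 mm
δ_CD = -13000·610/(2470·117000) = -0.02744 mm
δ = Σδ_i = 0.1097 mm.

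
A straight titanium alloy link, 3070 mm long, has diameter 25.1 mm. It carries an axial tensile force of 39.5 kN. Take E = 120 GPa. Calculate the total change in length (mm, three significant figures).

A = 494.8 mm².
δ_mech = NL/(AE) = 39500·3070/(494.8·120000) = 2.042 mm.

2.04 mm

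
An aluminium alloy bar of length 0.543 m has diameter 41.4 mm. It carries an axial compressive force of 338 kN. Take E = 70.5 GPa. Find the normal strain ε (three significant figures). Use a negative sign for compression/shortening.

-0.00356

A = 1346 mm².
σ = N/A = -251.1 MPa; ε = σ/E = -251.1/70500 = -3.562e-03.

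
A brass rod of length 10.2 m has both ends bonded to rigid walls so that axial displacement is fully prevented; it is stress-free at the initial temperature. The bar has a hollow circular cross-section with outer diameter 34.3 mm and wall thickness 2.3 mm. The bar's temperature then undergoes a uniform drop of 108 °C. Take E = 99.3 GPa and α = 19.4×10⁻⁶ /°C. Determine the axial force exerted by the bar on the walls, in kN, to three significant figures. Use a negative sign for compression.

48.1 kN

Free thermal expansion αLΔT = 19.4e-6 · 10200 · -108 = -21.37 mm.
The walls impose strain ε = −(-21.37)/10200 = 2.0952e-03; σ = Eε = 99300 · 2.0952e-03 = 208.1 MPa.
Wall reaction R = σ·A = 208.1·231.2 = 48110 N = 48.11 kN.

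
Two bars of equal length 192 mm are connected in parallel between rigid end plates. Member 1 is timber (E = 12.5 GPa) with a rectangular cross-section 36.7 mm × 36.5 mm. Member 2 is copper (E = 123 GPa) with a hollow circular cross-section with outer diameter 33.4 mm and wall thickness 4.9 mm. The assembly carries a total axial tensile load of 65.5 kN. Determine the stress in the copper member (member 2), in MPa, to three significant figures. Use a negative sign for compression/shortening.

A_1 = 1340 mm².
A_2 = 438.7 mm².
Equal strain + equilibrium ⇒ each member carries load in proportion to AE: A₁E₁ = 16740000 N, A₂E₂ = 53960000 N, ΣAE = 70710000 N.
σ₂ = P·E₂/ΣAE = 65500·123000/70710000 = 113.9 MPa.

114 MPa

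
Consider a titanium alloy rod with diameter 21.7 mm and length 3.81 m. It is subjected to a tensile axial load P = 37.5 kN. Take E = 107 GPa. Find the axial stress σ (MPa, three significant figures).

A = 369.8 mm².
σ = N/A = 37500/369.8 = 101.4 MPa.

101 MPa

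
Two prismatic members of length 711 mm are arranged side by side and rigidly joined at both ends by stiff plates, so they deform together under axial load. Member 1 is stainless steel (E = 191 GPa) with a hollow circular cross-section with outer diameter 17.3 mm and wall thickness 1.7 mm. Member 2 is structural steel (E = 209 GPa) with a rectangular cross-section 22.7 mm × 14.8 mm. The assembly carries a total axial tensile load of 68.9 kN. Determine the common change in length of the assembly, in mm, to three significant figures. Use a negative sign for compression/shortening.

0.569 mm

A_1 = 83.32 mm².
A_2 = 336 mm².
Equal strain + equilibrium ⇒ each member carries load in proportion to AE: A₁E₁ = 15910000 N, A₂E₂ = 70220000 N, ΣAE = 86130000 N.
δ = PL/ΣAE = 68900·711/86130000 = 0.5688 mm.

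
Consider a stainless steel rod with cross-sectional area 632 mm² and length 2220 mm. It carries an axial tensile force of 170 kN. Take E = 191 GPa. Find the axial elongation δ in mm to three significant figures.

δ_mech = NL/(AE) = 170000·2220/(632·191000) = 3.126 mm.

3.13 mm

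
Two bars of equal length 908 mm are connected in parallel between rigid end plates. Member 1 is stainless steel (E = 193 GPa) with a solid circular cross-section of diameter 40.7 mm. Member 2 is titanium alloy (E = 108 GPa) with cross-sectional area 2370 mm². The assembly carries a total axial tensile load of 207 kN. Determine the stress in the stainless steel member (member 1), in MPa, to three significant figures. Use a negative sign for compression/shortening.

78.8 MPa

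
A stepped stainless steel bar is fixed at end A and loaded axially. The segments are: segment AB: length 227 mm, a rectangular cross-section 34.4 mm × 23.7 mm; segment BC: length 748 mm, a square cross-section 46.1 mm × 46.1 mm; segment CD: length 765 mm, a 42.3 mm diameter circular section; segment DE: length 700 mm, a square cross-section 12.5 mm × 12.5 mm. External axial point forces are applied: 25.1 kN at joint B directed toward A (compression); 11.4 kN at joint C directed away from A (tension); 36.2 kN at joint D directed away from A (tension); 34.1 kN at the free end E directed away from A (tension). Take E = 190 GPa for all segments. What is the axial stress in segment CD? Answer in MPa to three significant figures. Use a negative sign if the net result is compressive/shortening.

Internal axial forces (sectioning from the free end, tension +): N_DE = 34.1 kN, N_CD = 70.3 kN, N_BC = 81.7 kN, N_AB = 56.6 kN.
A_CD = 1405 mm².
σ_CD = N_CD/A_CD = 70300/1405 = 50.02 MPa.

50.0 MPa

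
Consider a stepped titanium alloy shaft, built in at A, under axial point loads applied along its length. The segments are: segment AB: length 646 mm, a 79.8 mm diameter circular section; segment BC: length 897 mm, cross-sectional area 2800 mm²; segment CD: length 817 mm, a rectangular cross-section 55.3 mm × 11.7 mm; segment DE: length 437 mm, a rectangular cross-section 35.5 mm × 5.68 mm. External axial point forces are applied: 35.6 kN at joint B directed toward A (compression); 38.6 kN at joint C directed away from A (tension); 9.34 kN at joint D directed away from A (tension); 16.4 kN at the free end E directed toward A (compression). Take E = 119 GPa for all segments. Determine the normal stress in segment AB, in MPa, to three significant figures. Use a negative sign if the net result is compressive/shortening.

Internal axial forces (sectioning from the free end, tension +): N_DE = -16.4 kN, N_CD = -7.06 kN, N_BC = 31.54 kN, N_AB = -4.06 kN.
A_AB = 5001 mm².
σ_AB = N_AB/A_AB = -4060/5001 = -0.8118 MPa.

-0.812 MPa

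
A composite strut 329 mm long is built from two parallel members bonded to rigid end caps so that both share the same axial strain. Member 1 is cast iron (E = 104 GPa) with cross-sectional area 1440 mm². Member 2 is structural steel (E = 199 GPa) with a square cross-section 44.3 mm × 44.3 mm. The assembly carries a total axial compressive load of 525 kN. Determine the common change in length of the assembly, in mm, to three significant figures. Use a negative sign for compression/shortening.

-0.320 mm

A_2 = 1962 mm².
Equal strain + equilibrium ⇒ each member carries load in proportion to AE: A₁E₁ = 149800000 N, A₂E₂ = 390500000 N, ΣAE = 540300000 N.
δ = PL/ΣAE = -525000·329/540300000 = -0.3197 mm.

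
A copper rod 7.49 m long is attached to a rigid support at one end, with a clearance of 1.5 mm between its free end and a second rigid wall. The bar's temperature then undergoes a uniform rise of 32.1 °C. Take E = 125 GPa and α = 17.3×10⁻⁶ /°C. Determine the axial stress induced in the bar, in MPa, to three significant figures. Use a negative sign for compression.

-44.4 MPa

Free thermal expansion αLΔT = 17.3e-6 · 7490 · 32.1 = 4.159 mm.
The walls engage after the gap closes; constrained expansion = 4.159 − 1.5 = 2.659 mm.
The walls impose strain ε = −(2.659)/7490 = -3.5506e-04; σ = Eε = 125000 · -3.5506e-04 = -44.38 MPa.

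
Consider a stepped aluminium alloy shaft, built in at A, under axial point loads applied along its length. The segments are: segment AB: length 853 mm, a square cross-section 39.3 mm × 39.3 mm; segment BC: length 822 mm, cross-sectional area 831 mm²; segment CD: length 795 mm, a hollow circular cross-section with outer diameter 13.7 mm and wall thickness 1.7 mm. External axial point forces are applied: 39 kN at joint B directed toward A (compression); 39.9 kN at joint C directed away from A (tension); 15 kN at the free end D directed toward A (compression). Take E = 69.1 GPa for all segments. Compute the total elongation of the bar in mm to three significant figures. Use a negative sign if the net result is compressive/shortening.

Internal axial forces (sectioning from the free end, tension +): N_CD = -15 kN, N_BC = 24.9 kN, N_AB = -14.1 kN.
A_AB = 1544 mm².
A_CD = 64.09 mm².
δ_AB = -14100·853/(1544·69100) = -0.1127 mm
δ_BC = 24900·822/(831·69100) = 0.3564 mm
δ_CD = -15000·795/(64.09·69100) = -2.693 mm
δ = Σδ_i = -2.449 mm.

-2.45 mm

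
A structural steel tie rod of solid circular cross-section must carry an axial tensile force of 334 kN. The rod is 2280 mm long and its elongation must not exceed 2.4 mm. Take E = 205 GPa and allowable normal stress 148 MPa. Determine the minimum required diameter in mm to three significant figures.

53.6 mm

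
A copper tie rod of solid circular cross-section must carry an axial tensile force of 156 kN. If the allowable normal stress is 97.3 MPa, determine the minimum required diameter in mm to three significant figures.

Required area A ≥ P/σ_allow = 156000/97.3 = 1603 mm².
For a solid circular section, d ≥ √(4A/π) = 45.18 mm.

45.2 mm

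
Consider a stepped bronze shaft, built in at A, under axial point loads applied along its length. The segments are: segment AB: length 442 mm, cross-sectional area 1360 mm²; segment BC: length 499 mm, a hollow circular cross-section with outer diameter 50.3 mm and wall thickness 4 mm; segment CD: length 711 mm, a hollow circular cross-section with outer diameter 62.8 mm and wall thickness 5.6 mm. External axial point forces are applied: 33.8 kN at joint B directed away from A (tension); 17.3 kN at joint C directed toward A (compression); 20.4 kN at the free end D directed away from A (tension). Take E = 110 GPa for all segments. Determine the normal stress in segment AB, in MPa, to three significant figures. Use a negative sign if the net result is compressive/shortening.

27.1 MPa

Internal axial forces (sectioning from the free end, tension +): N_CD = 20.4 kN, N_BC = 3.1 kN, N_AB = 36.9 kN.
σ_AB = N_AB/A_AB = 36900/1360 = 27.13 MPa.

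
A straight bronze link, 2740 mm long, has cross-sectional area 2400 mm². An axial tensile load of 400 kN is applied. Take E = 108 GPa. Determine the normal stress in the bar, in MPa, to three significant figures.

167 MPa

σ = N/A = 400000/2400 = 166.7 MPa.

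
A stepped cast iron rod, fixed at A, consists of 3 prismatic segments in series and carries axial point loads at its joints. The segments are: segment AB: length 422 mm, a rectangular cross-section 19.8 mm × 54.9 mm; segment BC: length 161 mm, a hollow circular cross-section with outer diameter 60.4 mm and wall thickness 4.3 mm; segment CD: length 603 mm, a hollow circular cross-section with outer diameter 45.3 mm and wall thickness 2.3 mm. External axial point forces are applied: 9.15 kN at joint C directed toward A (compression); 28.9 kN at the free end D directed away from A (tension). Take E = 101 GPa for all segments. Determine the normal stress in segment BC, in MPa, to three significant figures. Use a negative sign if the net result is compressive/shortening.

Internal axial forces (sectioning from the free end, tension +): N_CD = 28.9 kN, N_BC = 19.75 kN, N_AB = 19.75 kN.
A_BC = 757.8 mm².
σ_BC = N_BC/A_BC = 19750/757.8 = 26.06 MPa.

26.1 MPa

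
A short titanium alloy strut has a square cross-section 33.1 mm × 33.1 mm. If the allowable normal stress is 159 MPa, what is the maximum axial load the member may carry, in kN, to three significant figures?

174 kN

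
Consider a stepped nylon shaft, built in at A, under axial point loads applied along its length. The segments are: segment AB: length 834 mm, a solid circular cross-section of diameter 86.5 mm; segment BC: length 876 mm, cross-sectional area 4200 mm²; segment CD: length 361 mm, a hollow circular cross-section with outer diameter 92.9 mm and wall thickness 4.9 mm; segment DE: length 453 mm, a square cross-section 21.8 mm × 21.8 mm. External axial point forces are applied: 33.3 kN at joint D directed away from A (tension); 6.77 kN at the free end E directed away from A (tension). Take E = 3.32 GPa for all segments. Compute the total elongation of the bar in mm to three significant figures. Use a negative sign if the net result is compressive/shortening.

Internal axial forces (sectioning from the free end, tension +): N_DE = 6.77 kN, N_CD = 40.07 kN, N_BC = 40.07 kN, N_AB = 40.07 kN.
A_AB = 5877 mm².
A_CD = 1355 mm².
A_DE = 475.2 mm².
δ_AB = 40070·834/(5877·3320) = 1.713 mm
δ_BC = 40070·876/(4200·3320) = 2.517 mm
δ_CD = 40070·361/(1355·3320) = 3.216 mm
δ_DE = 6770·453/(475.2·3320) = 1.944 mm
δ = Σδ_i = 9.39 mm.

9.39 mm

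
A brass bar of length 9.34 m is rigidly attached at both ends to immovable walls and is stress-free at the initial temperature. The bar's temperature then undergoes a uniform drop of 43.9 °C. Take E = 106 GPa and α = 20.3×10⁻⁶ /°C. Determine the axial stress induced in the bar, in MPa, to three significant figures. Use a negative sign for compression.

94.5 MPa

Free thermal expansion αLΔT = 20.3e-6 · 9340 · -43.9 = -8.324 mm.
The walls impose strain ε = −(-8.324)/9340 = 8.9117e-04; σ = Eε = 106000 · 8.9117e-04 = 94.46 MPa.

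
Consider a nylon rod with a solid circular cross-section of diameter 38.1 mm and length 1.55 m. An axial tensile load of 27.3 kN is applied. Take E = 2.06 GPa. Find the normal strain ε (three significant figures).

0.0116

A = 1140 mm².
σ = N/A = 23.95 MPa; ε = σ/E = 23.95/2060 = 1.162e-02.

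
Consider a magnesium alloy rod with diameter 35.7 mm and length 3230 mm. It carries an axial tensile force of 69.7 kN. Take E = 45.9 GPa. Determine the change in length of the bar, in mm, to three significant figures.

4.90 mm

A = 1001 mm².
δ_mech = NL/(AE) = 69700·3230/(1001·45900) = 4.9 mm.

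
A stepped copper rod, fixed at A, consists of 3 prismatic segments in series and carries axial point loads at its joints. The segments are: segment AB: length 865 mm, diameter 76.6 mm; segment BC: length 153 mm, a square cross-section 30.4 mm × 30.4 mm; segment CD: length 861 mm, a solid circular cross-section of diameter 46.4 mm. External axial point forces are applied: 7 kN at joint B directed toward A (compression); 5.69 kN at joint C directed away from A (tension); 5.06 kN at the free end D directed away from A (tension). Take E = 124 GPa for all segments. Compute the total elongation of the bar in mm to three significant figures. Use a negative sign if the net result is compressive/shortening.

Internal axial forces (sectioning from the free end, tension +): N_CD = 5.06 kN, N_BC = 10.75 kN, N_AB = 3.75 kN.
A_AB = 4608 mm².
A_BC = 924.2 mm².
A_CD = 1691 mm².
δ_AB = 3750·865/(4608·124000) = 0.005676 mm
δ_BC = 10750·153/(924.2·124000) = 0.01435 mm
δ_CD = 5060·861/(1691·124000) = 0.02078 mm
δ = Σδ_i = 0.04081 mm.

0.0408 mm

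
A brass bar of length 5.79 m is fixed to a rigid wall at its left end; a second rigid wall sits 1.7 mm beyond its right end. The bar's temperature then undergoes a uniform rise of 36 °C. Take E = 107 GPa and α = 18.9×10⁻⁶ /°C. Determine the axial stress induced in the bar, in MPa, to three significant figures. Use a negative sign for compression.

Free thermal expansion αLΔT = 18.9e-6 · 5790 · 36 = 3.94 mm.
The walls engage after the gap closes; constrained expansion = 3.94 − 1.7 = 2.24 mm.
The walls impose strain ε = −(2.24)/5790 = -3.8679e-04; σ = Eε = 107000 · -3.8679e-04 = -41.39 MPa.

-41.4 MPa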